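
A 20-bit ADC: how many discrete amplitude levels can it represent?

1,048,576 levels

2^20 = 1,048,576.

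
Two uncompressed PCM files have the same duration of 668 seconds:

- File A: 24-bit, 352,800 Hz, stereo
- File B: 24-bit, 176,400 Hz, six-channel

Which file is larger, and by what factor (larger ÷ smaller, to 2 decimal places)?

File A: 352,800 × 3 × 2 = 2,116,800 bytes/s.
File B: 176,400 × 3 × 6 = 3,175,200 bytes/s.
File B is larger; ratio = 2,121,033,600 / 1,414,022,400 = 1.50.

File B, by a factor of 1.50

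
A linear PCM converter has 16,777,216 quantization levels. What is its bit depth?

24 bits

log2(16,777,216) = 24.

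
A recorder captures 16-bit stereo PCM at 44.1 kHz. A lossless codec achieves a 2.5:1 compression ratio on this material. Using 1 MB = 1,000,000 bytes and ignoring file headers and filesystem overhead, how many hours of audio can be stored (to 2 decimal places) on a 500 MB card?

1.97 hours

Uncompressed byte rate = 44,100 × 2 × 2 = 176,400 bytes/s.
After 2.5:1 compression, effective rate ≈ 70560 bytes/s.
Capacity = 500 × 1,000,000 = 500,000,000 bytes.
500,000,000 / effective rate ≈ 7086.17 s → 1.97 hours.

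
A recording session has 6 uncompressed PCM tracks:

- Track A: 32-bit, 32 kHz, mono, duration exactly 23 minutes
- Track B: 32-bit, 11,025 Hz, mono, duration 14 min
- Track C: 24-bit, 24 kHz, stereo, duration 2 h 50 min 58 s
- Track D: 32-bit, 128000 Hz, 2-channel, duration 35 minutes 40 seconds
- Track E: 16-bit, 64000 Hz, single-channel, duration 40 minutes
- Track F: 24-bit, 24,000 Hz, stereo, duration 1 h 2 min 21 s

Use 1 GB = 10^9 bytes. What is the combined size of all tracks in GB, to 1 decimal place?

Track A: exactly 23 minutes = 1,380 s; 32,000 × 1,380 × 4 × 1 = 176,640,000 bytes.
Track B: 14 min = 840 s; 11,025 × 840 × 4 × 1 = 37,044,000 bytes.
Track C: 2 h 50 min 58 s = 10,258 s; 24,000 × 10,258 × 3 × 2 = 1,477,152,000 bytes.
Track D: 35 minutes 40 seconds = 2,140 s; 128,000 × 2,140 × 4 × 2 = 2,191,360,000 bytes.
Track E: 40 minutes = 2,400 s; 64,000 × 2,400 × 2 × 1 = 307,200,000 bytes.
Track F: 1 h 2 min 21 s = 3,741 s; 24,000 × 3,741 × 3 × 2 = 538,704,000 bytes.
Total = 4,728,100,000 bytes = 4.7 GB.

4.7 GB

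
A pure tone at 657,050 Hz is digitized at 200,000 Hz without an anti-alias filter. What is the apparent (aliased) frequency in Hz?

Nyquist = 200,000/2 = 100,000 Hz; 657,050 Hz exceeds it.
Alias = |657,050 − 3×200,000| = |657,050 − 600,000| = 57,050 Hz.

57,050 Hz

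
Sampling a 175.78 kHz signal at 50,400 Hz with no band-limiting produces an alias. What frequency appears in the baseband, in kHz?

Nyquist = 50,400/2 = 25,200 Hz; 175,780 Hz exceeds it.
Alias = |175,780 − 3×50,400| = |175,780 − 151,200| = 24,580 Hz = 24.58 kHz.

24.58 kHz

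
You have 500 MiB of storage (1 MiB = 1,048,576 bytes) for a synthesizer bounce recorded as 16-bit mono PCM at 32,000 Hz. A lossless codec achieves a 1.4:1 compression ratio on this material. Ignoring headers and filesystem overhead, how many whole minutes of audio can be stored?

Uncompressed byte rate = 32,000 × 2 × 1 = 64,000 bytes/s.
After 1.4:1 compression, effective rate ≈ 45714.29 bytes/s.
Capacity = 500 × 1,048,576 = 524,288,000 bytes.
524,288,000 / effective rate ≈ 11468.8 s → 191 minutes.

191 minutes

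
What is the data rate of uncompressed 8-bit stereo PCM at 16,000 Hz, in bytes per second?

Bit rate = 16,000 × 8 × 2 = 256,000 bits/s.
256,000 / 8 = 32,000 bytes/s.

32,000 bytes/s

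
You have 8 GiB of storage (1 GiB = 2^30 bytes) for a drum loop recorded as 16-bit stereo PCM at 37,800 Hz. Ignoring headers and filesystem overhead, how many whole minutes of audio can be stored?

946 minutes

Uncompressed byte rate = 37,800 × 2 × 2 = 151,200 bytes/s.
Capacity = 8 × 1,073,741,824 = 8,589,934,592 bytes.
8,589,934,592 / 151,200 ≈ 56811.74 s → 946 minutes.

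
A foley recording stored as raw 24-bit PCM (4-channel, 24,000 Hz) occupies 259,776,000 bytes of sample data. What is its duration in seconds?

902 seconds

Byte rate = 24,000 × 3 × 4 = 288,000 bytes/s.
Duration = 259,776,000 / 288,000 = 902 s.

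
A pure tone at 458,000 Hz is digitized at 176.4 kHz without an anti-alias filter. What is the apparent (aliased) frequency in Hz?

71,200 Hz

Nyquist = 176,400/2 = 88,200 Hz; 458,000 Hz exceeds it.
Alias = |458,000 − 3×176,400| = |458,000 − 529,200| = 71,200 Hz.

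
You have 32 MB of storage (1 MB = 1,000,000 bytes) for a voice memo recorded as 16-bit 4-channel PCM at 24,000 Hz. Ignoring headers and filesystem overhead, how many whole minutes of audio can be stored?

Uncompressed byte rate = 24,000 × 2 × 4 = 192,000 bytes/s.
Capacity = 32 × 1,000,000 = 32,000,000 bytes.
32,000,000 / 192,000 ≈ 166.67 s → 2 minutes.

2 minutes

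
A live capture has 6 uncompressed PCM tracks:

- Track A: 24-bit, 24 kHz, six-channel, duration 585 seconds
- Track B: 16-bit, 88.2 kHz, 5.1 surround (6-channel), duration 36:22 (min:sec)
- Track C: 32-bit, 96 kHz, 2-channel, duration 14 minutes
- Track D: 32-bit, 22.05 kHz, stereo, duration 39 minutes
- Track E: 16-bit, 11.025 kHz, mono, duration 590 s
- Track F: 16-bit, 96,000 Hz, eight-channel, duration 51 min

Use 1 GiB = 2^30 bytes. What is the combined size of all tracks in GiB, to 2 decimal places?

Track A: 24,000 × 585 × 3 × 6 = 252,720,000 bytes.
Track B: 36:22 (min:sec) = 2,182 s; 88,200 × 2,182 × 2 × 6 = 2,309,428,800 bytes.
Track C: 14 minutes = 840 s; 96,000 × 840 × 4 × 2 = 645,120,000 bytes.
Track D: 39 minutes = 2,340 s; 22,050 × 2,340 × 4 × 2 = 412,776,000 bytes.
Track E: 11,025 × 590 × 2 × 1 = 13,009,500 bytes.
Track F: 51 min = 3,060 s; 96,000 × 3,060 × 2 × 8 = 4,700,160,000 bytes.
Total = 8,333,214,300 bytes = 7.76 GiB.

7.76 GiB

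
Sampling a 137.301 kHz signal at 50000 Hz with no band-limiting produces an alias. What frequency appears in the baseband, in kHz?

12.699 kHz

Nyquist = 50,000/2 = 25,000 Hz; 137,301 Hz exceeds it.
Alias = |137,301 − 3×50,000| = |137,301 − 150,000| = 12,699 Hz = 12.699 kHz.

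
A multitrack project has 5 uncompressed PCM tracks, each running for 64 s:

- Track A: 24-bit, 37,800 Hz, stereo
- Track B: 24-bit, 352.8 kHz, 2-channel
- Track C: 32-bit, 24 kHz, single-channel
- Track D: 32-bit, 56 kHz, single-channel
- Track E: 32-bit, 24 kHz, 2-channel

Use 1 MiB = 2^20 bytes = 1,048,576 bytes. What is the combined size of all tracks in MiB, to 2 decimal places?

174.29 MiB

Track A: 37,800 × 64 × 3 × 2 = 14,515,200 bytes.
Track B: 352,800 × 64 × 3 × 2 = 135,475,200 bytes.
Track C: 24,000 × 64 × 4 × 1 = 6,144,000 bytes.
Track D: 56,000 × 64 × 4 × 1 = 14,336,000 bytes.
Track E: 24,000 × 64 × 4 × 2 = 12,288,000 bytes.
Total = 182,758,400 bytes = 174.29 MiB.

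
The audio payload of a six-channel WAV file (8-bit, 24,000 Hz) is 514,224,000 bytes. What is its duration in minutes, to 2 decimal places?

Byte rate = 24,000 × 1 × 6 = 144,000 bytes/s.
Duration = 514,224,000 / 144,000 = 3,571 s.
3,571 s / 60 = 59.52 minutes.

59.52 minutes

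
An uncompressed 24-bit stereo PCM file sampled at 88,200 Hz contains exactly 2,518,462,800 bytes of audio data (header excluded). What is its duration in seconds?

Byte rate = 88,200 × 3 × 2 = 529,200 bytes/s.
Duration = 2,518,462,800 / 529,200 = 4,759 s.

4,759 seconds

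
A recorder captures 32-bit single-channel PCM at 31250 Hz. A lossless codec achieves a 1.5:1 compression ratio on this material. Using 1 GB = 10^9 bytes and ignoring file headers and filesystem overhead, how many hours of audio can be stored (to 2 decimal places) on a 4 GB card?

13.33 hours

Uncompressed byte rate = 31,250 × 4 × 1 = 125,000 bytes/s.
After 1.5:1 compression, effective rate ≈ 83333.33 bytes/s.
Capacity = 4 × 1,000,000,000 = 4,000,000,000 bytes.
4,000,000,000 / effective rate ≈ 48000 s → 13.33 hours.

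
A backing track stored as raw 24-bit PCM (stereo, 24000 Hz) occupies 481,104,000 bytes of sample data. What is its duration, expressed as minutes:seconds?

55:41

Byte rate = 24,000 × 3 × 2 = 144,000 bytes/s.
Duration = 481,104,000 / 144,000 = 3,341 s.
3,341 s = 55:41.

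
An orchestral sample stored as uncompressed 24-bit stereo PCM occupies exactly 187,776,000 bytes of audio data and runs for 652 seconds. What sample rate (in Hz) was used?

48,000 Hz

Bytes = sample_rate × seconds × bytes_per_sample × channels.
sample_rate = 187,776,000 / (652 × 3 × 2) = 187,776,000 / 3,912 = 48,000 Hz.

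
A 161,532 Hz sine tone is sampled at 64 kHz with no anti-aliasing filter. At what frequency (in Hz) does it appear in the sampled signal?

30,468 Hz

Nyquist = 64,000/2 = 32,000 Hz; 161,532 Hz exceeds it.
Alias = |161,532 − 3×64,000| = |161,532 − 192,000| = 30,468 Hz.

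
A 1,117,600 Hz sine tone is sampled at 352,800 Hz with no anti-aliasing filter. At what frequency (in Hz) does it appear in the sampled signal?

59,200 Hz

Nyquist = 352,800/2 = 176,400 Hz; 1,117,600 Hz exceeds it.
Alias = |1,117,600 − 3×352,800| = |1,117,600 − 1,058,400| = 59,200 Hz.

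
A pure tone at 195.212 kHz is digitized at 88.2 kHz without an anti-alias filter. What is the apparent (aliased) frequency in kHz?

Nyquist = 88,200/2 = 44,100 Hz; 195,212 Hz exceeds it.
Alias = |195,212 − 2×88,200| = |195,212 − 176,400| = 18,812 Hz = 18.812 kHz.

18.812 kHz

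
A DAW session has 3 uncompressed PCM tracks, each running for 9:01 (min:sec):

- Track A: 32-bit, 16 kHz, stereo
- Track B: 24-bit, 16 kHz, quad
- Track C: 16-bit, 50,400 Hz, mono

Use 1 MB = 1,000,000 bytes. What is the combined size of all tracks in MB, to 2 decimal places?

227.65 MB

9:01 (min:sec) = 541 s.
Track A: 16,000 × 541 × 4 × 2 = 69,248,000 bytes.
Track B: 16,000 × 541 × 3 × 4 = 103,872,000 bytes.
Track C: 50,400 × 541 × 2 × 1 = 54,532,800 bytes.
Total = 227,652,800 bytes = 227.65 MB.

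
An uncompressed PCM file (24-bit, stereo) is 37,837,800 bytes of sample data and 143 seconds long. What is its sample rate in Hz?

44,100 Hz

Bytes = sample_rate × seconds × bytes_per_sample × channels.
sample_rate = 37,837,800 / (143 × 3 × 2) = 37,837,800 / 858 = 44,100 Hz.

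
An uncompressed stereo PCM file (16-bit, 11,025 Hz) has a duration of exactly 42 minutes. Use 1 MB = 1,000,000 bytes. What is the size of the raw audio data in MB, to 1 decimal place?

111.1 MB

Duration = exactly 42 minutes = 2,520 s.
Bytes = 11,025 samples/s × 2,520 s × 2 bytes/sample × 2 ch = 111,132,000 bytes.
111,132,000 / 1,000,000 = 111.1 MB.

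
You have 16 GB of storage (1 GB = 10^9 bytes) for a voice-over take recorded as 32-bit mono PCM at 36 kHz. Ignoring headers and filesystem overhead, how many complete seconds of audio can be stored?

111,111 seconds

Uncompressed byte rate = 36,000 × 4 × 1 = 144,000 bytes/s.
Capacity = 16 × 1,000,000,000 = 16,000,000,000 bytes.
16,000,000,000 / 144,000 ≈ 111111.11 s → 111,111 seconds.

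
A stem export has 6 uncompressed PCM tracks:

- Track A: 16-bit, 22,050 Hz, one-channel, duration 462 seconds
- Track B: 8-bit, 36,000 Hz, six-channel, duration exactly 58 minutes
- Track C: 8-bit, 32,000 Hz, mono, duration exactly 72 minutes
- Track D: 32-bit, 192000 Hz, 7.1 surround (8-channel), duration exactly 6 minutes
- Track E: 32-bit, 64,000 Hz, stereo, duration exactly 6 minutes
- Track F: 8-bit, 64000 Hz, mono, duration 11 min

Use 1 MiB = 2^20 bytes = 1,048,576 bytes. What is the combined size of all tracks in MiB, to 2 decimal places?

Track A: 22,050 × 462 × 2 × 1 = 20,374,200 bytes.
Track B: exactly 58 minutes = 3,480 s; 36,000 × 3,480 × 1 × 6 = 751,680,000 bytes.
Track C: exactly 72 minutes = 4,320 s; 32,000 × 4,320 × 1 × 1 = 138,240,000 bytes.
Track D: exactly 6 minutes = 360 s; 192,000 × 360 × 4 × 8 = 2,211,840,000 bytes.
Track E: exactly 6 minutes = 360 s; 64,000 × 360 × 4 × 2 = 184,320,000 bytes.
Track F: 11 min = 660 s; 64,000 × 660 × 1 × 1 = 42,240,000 bytes.
Total = 3,348,694,200 bytes = 3193.56 MiB.

3193.56 MiB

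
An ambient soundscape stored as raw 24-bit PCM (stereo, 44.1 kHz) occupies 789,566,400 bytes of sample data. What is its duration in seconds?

Byte rate = 44,100 × 3 × 2 = 264,600 bytes/s.
Duration = 789,566,400 / 264,600 = 2,984 s.

2,984 seconds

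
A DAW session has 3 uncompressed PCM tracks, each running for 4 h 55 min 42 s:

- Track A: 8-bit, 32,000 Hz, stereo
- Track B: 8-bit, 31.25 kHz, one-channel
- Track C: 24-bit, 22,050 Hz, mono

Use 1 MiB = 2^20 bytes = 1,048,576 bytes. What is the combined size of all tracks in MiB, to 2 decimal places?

4 h 55 min 42 s = 17,742 s.
Track A: 32,000 × 17,742 × 1 × 2 = 1,135,488,000 bytes.
Track B: 31,250 × 17,742 × 1 × 1 = 554,437,500 bytes.
Track C: 22,050 × 17,742 × 3 × 1 = 1,173,633,300 bytes.
Total = 2,863,558,800 bytes = 2730.90 MiB.

2730.90 MiB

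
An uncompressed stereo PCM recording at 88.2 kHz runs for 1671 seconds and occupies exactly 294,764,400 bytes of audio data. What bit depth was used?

Bytes per sample = 294,764,400 / (88,200 × 1,671 × 2) = 294,764,400 / 294,764,400 = 1.
Bit depth = 1 × 8 = 8 bits.

8 bits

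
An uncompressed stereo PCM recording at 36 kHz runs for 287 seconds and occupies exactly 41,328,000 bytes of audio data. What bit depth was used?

16 bits

Bytes per sample = 41,328,000 / (36,000 × 287 × 2) = 41,328,000 / 20,664,000 = 2.
Bit depth = 2 × 8 = 16 bits.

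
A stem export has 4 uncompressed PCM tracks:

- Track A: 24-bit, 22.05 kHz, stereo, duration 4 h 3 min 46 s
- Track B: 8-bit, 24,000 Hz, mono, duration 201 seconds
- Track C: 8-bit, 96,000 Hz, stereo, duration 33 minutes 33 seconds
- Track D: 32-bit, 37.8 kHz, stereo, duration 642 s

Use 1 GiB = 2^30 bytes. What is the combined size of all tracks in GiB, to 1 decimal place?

2.3 GiB

Track A: 4 h 3 min 46 s = 14,626 s; 22,050 × 14,626 × 3 × 2 = 1,935,019,800 bytes.
Track B: 24,000 × 201 × 1 × 1 = 4,824,000 bytes.
Track C: 33 minutes 33 seconds = 2,013 s; 96,000 × 2,013 × 1 × 2 = 386,496,000 bytes.
Track D: 37,800 × 642 × 4 × 2 = 194,140,800 bytes.
Total = 2,520,480,600 bytes = 2.3 GiB.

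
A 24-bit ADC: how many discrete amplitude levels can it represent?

16,777,216 levels

2^24 = 16,777,216.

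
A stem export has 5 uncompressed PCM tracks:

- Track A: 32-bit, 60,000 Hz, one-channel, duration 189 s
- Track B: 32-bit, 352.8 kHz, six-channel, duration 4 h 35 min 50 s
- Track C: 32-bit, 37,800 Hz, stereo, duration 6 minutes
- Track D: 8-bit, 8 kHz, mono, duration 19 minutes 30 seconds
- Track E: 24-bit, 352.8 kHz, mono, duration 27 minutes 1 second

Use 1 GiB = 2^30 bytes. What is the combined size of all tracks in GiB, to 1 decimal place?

Track A: 60,000 × 189 × 4 × 1 = 45,360,000 bytes.
Track B: 4 h 35 min 50 s = 16,550 s; 352,800 × 16,550 × 4 × 6 = 140,132,160,000 bytes.
Track C: 6 minutes = 360 s; 37,800 × 360 × 4 × 2 = 108,864,000 bytes.
Track D: 19 minutes 30 seconds = 1,170 s; 8,000 × 1,170 × 1 × 1 = 9,360,000 bytes.
Track E: 27 minutes 1 second = 1,621 s; 352,800 × 1,621 × 3 × 1 = 1,715,666,400 bytes.
Total = 142,011,410,400 bytes = 132.3 GiB.

132.3 GiB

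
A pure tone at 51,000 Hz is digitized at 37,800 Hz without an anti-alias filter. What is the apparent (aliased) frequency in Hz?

13,200 Hz

Nyquist = 37,800/2 = 18,900 Hz; 51,000 Hz exceeds it.
Alias = |51,000 − 1×37,800| = |51,000 − 37,800| = 13,200 Hz.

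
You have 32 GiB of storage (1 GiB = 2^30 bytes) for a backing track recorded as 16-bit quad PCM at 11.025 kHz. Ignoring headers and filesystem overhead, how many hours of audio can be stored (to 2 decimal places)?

108.21 hours

Uncompressed byte rate = 11,025 × 2 × 4 = 88,200 bytes/s.
Capacity = 32 × 1,073,741,824 = 34,359,738,368 bytes.
34,359,738,368 / 88,200 ≈ 389566.19 s → 108.21 hours.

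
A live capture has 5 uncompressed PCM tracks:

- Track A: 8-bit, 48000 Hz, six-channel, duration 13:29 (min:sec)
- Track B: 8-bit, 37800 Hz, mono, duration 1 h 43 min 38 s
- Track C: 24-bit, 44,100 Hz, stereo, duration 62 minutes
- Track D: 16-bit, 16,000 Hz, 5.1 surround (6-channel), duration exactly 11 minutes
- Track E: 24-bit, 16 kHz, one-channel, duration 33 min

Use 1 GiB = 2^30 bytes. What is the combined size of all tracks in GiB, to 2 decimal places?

Track A: 13:29 (min:sec) = 809 s; 48,000 × 809 × 1 × 6 = 232,992,000 bytes.
Track B: 1 h 43 min 38 s = 6,218 s; 37,800 × 6,218 × 1 × 1 = 235,040,400 bytes.
Track C: 62 minutes = 3,720 s; 44,100 × 3,720 × 3 × 2 = 984,312,000 bytes.
Track D: exactly 11 minutes = 660 s; 16,000 × 660 × 2 × 6 = 126,720,000 bytes.
Track E: 33 min = 1,980 s; 16,000 × 1,980 × 3 × 1 = 95,040,000 bytes.
Total = 1,674,104,400 bytes = 1.56 GiB.

1.56 GiB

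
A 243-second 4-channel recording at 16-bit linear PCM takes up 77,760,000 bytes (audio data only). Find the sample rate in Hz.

Bytes = sample_rate × seconds × bytes_per_sample × channels.
sample_rate = 77,760,000 / (243 × 2 × 4) = 77,760,000 / 1,944 = 40,000 Hz.

40,000 Hz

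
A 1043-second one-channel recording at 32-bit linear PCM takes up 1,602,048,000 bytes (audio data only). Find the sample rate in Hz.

384,000 Hz

Bytes = sample_rate × seconds × bytes_per_sample × channels.
sample_rate = 1,602,048,000 / (1,043 × 4 × 1) = 1,602,048,000 / 4,172 = 384,000 Hz.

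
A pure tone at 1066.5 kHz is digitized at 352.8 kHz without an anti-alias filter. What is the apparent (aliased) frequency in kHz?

Nyquist = 352,800/2 = 176,400 Hz; 1,066,500 Hz exceeds it.
Alias = |1,066,500 − 3×352,800| = |1,066,500 − 1,058,400| = 8,100 Hz = 8.1 kHz.

8.1 kHz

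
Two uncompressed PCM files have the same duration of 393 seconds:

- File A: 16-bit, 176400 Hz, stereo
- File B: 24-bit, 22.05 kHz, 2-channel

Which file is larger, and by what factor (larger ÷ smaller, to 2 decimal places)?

File A, by a factor of 5.33

File A: 176,400 × 2 × 2 = 705,600 bytes/s.
File B: 22,050 × 3 × 2 = 132,300 bytes/s.
File A is larger; ratio = 277,300,800 / 51,993,900 = 5.33.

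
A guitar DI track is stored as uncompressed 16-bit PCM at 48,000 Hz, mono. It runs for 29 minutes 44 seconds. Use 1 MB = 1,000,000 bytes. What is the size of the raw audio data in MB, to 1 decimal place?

Duration = 29 minutes 44 seconds = 1,784 s.
Bytes = 48,000 samples/s × 1,784 s × 2 bytes/sample × 1 ch = 171,264,000 bytes.
171,264,000 / 1,000,000 = 171.3 MB.

171.3 MB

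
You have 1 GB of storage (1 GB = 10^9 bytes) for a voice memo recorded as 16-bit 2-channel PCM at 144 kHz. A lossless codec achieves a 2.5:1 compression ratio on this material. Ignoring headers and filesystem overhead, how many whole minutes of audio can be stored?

Uncompressed byte rate = 144,000 × 2 × 2 = 576,000 bytes/s.
After 2.5:1 compression, effective rate ≈ 230400 bytes/s.
Capacity = 1 × 1,000,000,000 = 1,000,000,000 bytes.
1,000,000,000 / effective rate ≈ 4340.28 s → 72 minutes.

72 minutes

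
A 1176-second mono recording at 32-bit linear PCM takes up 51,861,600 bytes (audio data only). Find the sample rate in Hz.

Bytes = sample_rate × seconds × bytes_per_sample × channels.
sample_rate = 51,861,600 / (1,176 × 4 × 1) = 51,861,600 / 4,704 = 11,025 Hz.

11,025 Hz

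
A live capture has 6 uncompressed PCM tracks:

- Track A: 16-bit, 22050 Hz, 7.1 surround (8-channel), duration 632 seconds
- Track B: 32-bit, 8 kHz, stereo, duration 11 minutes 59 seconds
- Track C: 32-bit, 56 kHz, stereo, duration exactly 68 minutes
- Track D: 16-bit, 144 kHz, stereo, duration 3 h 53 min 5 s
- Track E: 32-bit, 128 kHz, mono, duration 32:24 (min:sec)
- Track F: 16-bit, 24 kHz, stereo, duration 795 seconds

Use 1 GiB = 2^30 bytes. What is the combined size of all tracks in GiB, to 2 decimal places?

Track A: 22,050 × 632 × 2 × 8 = 222,969,600 bytes.
Track B: 11 minutes 59 seconds = 719 s; 8,000 × 719 × 4 × 2 = 46,016,000 bytes.
Track C: exactly 68 minutes = 4,080 s; 56,000 × 4,080 × 4 × 2 = 1,827,840,000 bytes.
Track D: 3 h 53 min 5 s = 13,985 s; 144,000 × 13,985 × 2 × 2 = 8,055,360,000 bytes.
Track E: 32:24 (min:sec) = 1,944 s; 128,000 × 1,944 × 4 × 1 = 995,328,000 bytes.
Track F: 24,000 × 795 × 2 × 2 = 76,320,000 bytes.
Total = 11,223,833,600 bytes = 10.45 GiB.

10.45 GiB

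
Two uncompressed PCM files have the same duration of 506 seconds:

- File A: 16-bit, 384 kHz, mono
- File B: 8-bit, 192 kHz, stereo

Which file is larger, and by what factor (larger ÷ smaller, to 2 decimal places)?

File A: 384,000 × 2 × 1 = 768,000 bytes/s.
File B: 192,000 × 1 × 2 = 384,000 bytes/s.
File A is larger; ratio = 388,608,000 / 194,304,000 = 2.00.

File A, by a factor of 2.00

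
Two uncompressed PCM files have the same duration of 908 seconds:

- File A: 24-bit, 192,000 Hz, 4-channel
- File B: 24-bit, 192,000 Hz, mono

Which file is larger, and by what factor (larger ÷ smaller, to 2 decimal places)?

File A, by a factor of 4.00

File A: 192,000 × 3 × 4 = 2,304,000 bytes/s.
File B: 192,000 × 3 × 1 = 576,000 bytes/s.
File A is larger; ratio = 2,092,032,000 / 523,008,000 = 4.00.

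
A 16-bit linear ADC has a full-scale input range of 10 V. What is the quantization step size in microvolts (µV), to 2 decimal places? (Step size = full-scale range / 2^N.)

152.59 µV

10 V / 2^16 = 10 / 65,536 V = 152.59 µV.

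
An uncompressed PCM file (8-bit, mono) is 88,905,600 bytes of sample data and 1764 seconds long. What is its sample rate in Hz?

Bytes = sample_rate × seconds × bytes_per_sample × channels.
sample_rate = 88,905,600 / (1,764 × 1 × 1) = 88,905,600 / 1,764 = 50,400 Hz.

50,400 Hz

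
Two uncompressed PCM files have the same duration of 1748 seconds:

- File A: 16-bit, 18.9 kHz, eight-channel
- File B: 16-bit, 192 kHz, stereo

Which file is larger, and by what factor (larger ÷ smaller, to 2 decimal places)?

File A: 18,900 × 2 × 8 = 302,400 bytes/s.
File B: 192,000 × 2 × 2 = 768,000 bytes/s.
File B is larger; ratio = 1,342,464,000 / 528,595,200 = 2.54.

File B, by a factor of 2.54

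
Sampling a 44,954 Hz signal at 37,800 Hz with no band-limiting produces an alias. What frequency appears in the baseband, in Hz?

Nyquist = 37,800/2 = 18,900 Hz; 44,954 Hz exceeds it.
Alias = |44,954 − 1×37,800| = |44,954 − 37,800| = 7,154 Hz.

7,154 Hz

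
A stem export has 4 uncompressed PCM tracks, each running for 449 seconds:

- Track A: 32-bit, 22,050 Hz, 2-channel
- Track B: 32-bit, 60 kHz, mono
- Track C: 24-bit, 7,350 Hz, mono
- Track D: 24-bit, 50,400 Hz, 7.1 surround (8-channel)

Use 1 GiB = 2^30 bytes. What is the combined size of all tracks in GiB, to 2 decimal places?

0.69 GiB

Track A: 22,050 × 449 × 4 × 2 = 79,203,600 bytes.
Track B: 60,000 × 449 × 4 × 1 = 107,760,000 bytes.
Track C: 7,350 × 449 × 3 × 1 = 9,900,450 bytes.
Track D: 50,400 × 449 × 3 × 8 = 543,110,400 bytes.
Total = 739,974,450 bytes = 0.69 GiB.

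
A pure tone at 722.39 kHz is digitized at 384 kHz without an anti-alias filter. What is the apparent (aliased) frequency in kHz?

Nyquist = 384,000/2 = 192,000 Hz; 722,390 Hz exceeds it.
Alias = |722,390 − 2×384,000| = |722,390 − 768,000| = 45,610 Hz = 45.61 kHz.

45.61 kHz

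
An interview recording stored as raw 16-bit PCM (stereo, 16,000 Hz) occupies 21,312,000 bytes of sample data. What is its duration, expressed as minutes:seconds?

5:33

Byte rate = 16,000 × 2 × 2 = 64,000 bytes/s.
Duration = 21,312,000 / 64,000 = 333 s.
333 s = 5:33.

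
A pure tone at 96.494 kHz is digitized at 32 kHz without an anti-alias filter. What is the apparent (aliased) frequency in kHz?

Nyquist = 32,000/2 = 16,000 Hz; 96,494 Hz exceeds it.
Alias = |96,494 − 3×32,000| = |96,494 − 96,000| = 494 Hz = 0.494 kHz.

0.494 kHz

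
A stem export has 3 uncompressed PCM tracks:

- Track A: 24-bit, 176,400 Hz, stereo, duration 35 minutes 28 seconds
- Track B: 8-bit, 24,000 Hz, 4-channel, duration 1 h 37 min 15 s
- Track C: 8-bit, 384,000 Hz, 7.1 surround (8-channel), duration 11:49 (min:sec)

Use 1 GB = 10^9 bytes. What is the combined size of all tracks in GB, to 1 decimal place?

5.0 GB

Track A: 35 minutes 28 seconds = 2,128 s; 176,400 × 2,128 × 3 × 2 = 2,252,275,200 bytes.
Track B: 1 h 37 min 15 s = 5,835 s; 24,000 × 5,835 × 1 × 4 = 560,160,000 bytes.
Track C: 11:49 (min:sec) = 709 s; 384,000 × 709 × 1 × 8 = 2,178,048,000 bytes.
Total = 4,990,483,200 bytes = 5.0 GB.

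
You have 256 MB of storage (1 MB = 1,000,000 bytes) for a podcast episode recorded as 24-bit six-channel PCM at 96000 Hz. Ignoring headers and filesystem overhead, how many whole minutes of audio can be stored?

2 minutes

Uncompressed byte rate = 96,000 × 3 × 6 = 1,728,000 bytes/s.
Capacity = 256 × 1,000,000 = 256,000,000 bytes.
256,000,000 / 1,728,000 ≈ 148.15 s → 2 minutes.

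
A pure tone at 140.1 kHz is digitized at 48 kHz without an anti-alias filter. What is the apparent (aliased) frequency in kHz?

Nyquist = 48,000/2 = 24,000 Hz; 140,100 Hz exceeds it.
Alias = |140,100 − 3×48,000| = |140,100 − 144,000| = 3,900 Hz = 3.9 kHz.

3.9 kHz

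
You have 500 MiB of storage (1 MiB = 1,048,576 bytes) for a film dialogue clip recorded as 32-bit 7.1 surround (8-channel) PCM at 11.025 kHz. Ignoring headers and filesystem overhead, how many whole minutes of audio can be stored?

Uncompressed byte rate = 11,025 × 4 × 8 = 352,800 bytes/s.
Capacity = 500 × 1,048,576 = 524,288,000 bytes.
524,288,000 / 352,800 ≈ 1486.08 s → 24 minutes.

24 minutes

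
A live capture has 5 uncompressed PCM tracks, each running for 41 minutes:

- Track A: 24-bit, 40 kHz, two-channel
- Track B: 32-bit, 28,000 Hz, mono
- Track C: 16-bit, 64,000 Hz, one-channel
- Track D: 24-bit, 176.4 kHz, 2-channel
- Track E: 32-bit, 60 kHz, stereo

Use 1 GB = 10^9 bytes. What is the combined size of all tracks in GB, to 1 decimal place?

41 minutes = 2,460 s.
Track A: 40,000 × 2,460 × 3 × 2 = 590,400,000 bytes.
Track B: 28,000 × 2,460 × 4 × 1 = 275,520,000 bytes.
Track C: 64,000 × 2,460 × 2 × 1 = 314,880,000 bytes.
Track D: 176,400 × 2,460 × 3 × 2 = 2,603,664,000 bytes.
Track E: 60,000 × 2,460 × 4 × 2 = 1,180,800,000 bytes.
Total = 4,965,264,000 bytes = 5.0 GB.

5.0 GB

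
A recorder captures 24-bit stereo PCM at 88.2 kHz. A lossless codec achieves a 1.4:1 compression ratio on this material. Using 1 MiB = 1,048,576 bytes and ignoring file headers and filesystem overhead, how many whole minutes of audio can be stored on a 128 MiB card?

5 minutes

Uncompressed byte rate = 88,200 × 3 × 2 = 529,200 bytes/s.
After 1.4:1 compression, effective rate ≈ 378000 bytes/s.
Capacity = 128 × 1,048,576 = 134,217,728 bytes.
134,217,728 / effective rate ≈ 355.07 s → 5 minutes.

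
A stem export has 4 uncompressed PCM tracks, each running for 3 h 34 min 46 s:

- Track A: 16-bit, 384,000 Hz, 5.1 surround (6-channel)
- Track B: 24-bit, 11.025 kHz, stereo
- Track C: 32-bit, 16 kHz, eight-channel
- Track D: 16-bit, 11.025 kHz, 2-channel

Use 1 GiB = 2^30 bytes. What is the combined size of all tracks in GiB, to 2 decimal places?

3 h 34 min 46 s = 12,886 s.
Track A: 384,000 × 12,886 × 2 × 6 = 59,378,688,000 bytes.
Track B: 11,025 × 12,886 × 3 × 2 = 852,408,900 bytes.
Track C: 16,000 × 12,886 × 4 × 8 = 6,597,632,000 bytes.
Track D: 11,025 × 12,886 × 2 × 2 = 568,272,600 bytes.
Total = 67,397,001,500 bytes = 62.77 GiB.

62.77 GiB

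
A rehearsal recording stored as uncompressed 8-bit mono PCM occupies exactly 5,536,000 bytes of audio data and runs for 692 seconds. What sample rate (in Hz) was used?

8,000 Hz

Bytes = sample_rate × seconds × bytes_per_sample × channels.
sample_rate = 5,536,000 / (692 × 1 × 1) = 5,536,000 / 692 = 8,000 Hz.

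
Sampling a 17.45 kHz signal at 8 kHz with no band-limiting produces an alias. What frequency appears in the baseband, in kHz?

1.45 kHz

Nyquist = 8,000/2 = 4,000 Hz; 17,450 Hz exceeds it.
Alias = |17,450 − 2×8,000| = |17,450 − 16,000| = 1,450 Hz = 1.45 kHz.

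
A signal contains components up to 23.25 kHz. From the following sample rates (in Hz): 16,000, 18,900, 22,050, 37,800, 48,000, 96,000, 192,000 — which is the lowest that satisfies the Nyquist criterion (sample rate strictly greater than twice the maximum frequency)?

Need sample rate > 2 × 23,250 = 46,500 Hz.
Lowest listed rate above 46,500 Hz is 48,000 Hz.

48,000 Hz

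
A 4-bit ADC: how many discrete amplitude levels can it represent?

16 levels

2^4 = 16.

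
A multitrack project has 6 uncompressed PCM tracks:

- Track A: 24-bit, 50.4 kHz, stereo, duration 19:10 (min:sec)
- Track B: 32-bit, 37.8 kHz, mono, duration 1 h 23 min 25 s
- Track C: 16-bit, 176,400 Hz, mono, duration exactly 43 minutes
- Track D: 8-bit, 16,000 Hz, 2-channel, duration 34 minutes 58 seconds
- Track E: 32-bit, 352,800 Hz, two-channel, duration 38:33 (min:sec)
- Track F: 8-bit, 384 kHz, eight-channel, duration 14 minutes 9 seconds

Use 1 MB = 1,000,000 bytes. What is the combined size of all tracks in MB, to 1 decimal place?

Track A: 19:10 (min:sec) = 1,150 s; 50,400 × 1,150 × 3 × 2 = 347,760,000 bytes.
Track B: 1 h 23 min 25 s = 5,005 s; 37,800 × 5,005 × 4 × 1 = 756,756,000 bytes.
Track C: exactly 43 minutes = 2,580 s; 176,400 × 2,580 × 2 × 1 = 910,224,000 bytes.
Track D: 34 minutes 58 seconds = 2,098 s; 16,000 × 2,098 × 1 × 2 = 67,136,000 bytes.
Track E: 38:33 (min:sec) = 2,313 s; 352,800 × 2,313 × 4 × 2 = 6,528,211,200 bytes.
Track F: 14 minutes 9 seconds = 849 s; 384,000 × 849 × 1 × 8 = 2,608,128,000 bytes.
Total = 11,218,215,200 bytes = 11218.2 MB.

11218.2 MB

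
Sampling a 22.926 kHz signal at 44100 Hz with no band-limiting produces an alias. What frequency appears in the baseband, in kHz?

21.174 kHz

Nyquist = 44,100/2 = 22,050 Hz; 22,926 Hz exceeds it.
Alias = |22,926 − 1×44,100| = |22,926 − 44,100| = 21,174 Hz = 21.174 kHz.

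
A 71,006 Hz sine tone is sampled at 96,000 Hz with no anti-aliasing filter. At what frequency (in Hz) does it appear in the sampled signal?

24,994 Hz

Nyquist = 96,000/2 = 48,000 Hz; 71,006 Hz exceeds it.
Alias = |71,006 − 1×96,000| = |71,006 − 96,000| = 24,994 Hz.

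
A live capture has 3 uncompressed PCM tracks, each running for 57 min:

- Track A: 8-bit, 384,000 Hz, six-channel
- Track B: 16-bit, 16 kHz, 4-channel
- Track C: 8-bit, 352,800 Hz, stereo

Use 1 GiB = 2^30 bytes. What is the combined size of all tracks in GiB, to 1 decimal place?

10.0 GiB

57 min = 3,420 s.
Track A: 384,000 × 3,420 × 1 × 6 = 7,879,680,000 bytes.
Track B: 16,000 × 3,420 × 2 × 4 = 437,760,000 bytes.
Track C: 352,800 × 3,420 × 1 × 2 = 2,413,152,000 bytes.
Total = 10,730,592,000 bytes = 10.0 GiB.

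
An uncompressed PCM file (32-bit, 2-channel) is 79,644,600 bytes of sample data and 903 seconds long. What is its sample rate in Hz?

Bytes = sample_rate × seconds × bytes_per_sample × channels.
sample_rate = 79,644,600 / (903 × 4 × 2) = 79,644,600 / 7,224 = 11,025 Hz.

11,025 Hz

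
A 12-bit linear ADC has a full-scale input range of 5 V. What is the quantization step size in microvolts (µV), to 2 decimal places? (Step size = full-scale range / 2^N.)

5 V / 2^12 = 5 / 4,096 V = 1220.70 µV.

1220.70 µV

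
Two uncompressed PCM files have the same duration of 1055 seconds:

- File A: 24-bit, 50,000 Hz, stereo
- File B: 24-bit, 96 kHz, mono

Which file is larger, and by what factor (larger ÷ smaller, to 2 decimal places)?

File A: 50,000 × 3 × 2 = 300,000 bytes/s.
File B: 96,000 × 3 × 1 = 288,000 bytes/s.
File A is larger; ratio = 316,500,000 / 303,840,000 = 1.04.

File A, by a factor of 1.04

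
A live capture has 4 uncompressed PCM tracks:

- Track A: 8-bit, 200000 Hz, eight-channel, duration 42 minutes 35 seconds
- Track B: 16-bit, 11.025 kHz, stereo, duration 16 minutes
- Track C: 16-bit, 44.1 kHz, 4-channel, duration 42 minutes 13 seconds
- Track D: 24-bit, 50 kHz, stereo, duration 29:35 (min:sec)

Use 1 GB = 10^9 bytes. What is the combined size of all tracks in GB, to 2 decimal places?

5.56 GB

Track A: 42 minutes 35 seconds = 2,555 s; 200,000 × 2,555 × 1 × 8 = 4,088,000,000 bytes.
Track B: 16 minutes = 960 s; 11,025 × 960 × 2 × 2 = 42,336,000 bytes.
Track C: 42 minutes 13 seconds = 2,533 s; 44,100 × 2,533 × 2 × 4 = 893,642,400 bytes.
Track D: 29:35 (min:sec) = 1,775 s; 50,000 × 1,775 × 3 × 2 = 532,500,000 bytes.
Total = 5,556,478,400 bytes = 5.56 GB.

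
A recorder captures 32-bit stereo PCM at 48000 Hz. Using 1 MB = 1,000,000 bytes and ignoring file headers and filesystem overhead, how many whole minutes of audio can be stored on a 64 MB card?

2 minutes

Uncompressed byte rate = 48,000 × 4 × 2 = 384,000 bytes/s.
Capacity = 64 × 1,000,000 = 64,000,000 bytes.
64,000,000 / 384,000 ≈ 166.67 s → 2 minutes.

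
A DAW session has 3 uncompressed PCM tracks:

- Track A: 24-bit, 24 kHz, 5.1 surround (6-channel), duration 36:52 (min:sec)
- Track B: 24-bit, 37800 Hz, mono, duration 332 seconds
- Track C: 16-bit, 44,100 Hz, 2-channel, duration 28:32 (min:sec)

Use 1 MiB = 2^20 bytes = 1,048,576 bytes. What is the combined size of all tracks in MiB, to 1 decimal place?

1235.2 MiB

Track A: 36:52 (min:sec) = 2,212 s; 24,000 × 2,212 × 3 × 6 = 955,584,000 bytes.
Track B: 37,800 × 332 × 3 × 1 = 37,648,800 bytes.
Track C: 28:32 (min:sec) = 1,712 s; 44,100 × 1,712 × 2 × 2 = 301,996,800 bytes.
Total = 1,295,229,600 bytes = 1235.2 MiB.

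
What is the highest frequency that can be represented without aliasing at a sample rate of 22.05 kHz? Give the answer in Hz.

11,025 Hz

Nyquist frequency = sample rate / 2 = 22,050 / 2 = 11,025 Hz.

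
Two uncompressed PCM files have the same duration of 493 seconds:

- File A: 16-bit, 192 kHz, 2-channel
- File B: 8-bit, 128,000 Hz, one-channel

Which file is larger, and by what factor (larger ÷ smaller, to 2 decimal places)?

File A, by a factor of 6.00

File A: 192,000 × 2 × 2 = 768,000 bytes/s.
File B: 128,000 × 1 × 1 = 128,000 bytes/s.
File A is larger; ratio = 378,624,000 / 63,104,000 = 6.00.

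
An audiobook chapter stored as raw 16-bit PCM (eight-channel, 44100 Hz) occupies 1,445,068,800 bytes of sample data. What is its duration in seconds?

2,048 seconds

Byte rate = 44,100 × 2 × 8 = 705,600 bytes/s.
Duration = 1,445,068,800 / 705,600 = 2,048 s.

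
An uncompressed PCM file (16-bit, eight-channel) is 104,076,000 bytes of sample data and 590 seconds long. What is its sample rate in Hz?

Bytes = sample_rate × seconds × bytes_per_sample × channels.
sample_rate = 104,076,000 / (590 × 2 × 8) = 104,076,000 / 9,440 = 11,025 Hz.

11,025 Hz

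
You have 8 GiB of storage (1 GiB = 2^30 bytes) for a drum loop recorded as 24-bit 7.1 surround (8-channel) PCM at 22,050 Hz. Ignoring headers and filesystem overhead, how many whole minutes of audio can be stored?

270 minutes

Uncompressed byte rate = 22,050 × 3 × 8 = 529,200 bytes/s.
Capacity = 8 × 1,073,741,824 = 8,589,934,592 bytes.
8,589,934,592 / 529,200 ≈ 16231.92 s → 270 minutes.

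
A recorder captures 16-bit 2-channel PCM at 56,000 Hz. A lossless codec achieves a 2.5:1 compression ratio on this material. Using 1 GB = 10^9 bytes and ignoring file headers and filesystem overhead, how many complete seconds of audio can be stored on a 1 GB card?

11,160 seconds

Uncompressed byte rate = 56,000 × 2 × 2 = 224,000 bytes/s.
After 2.5:1 compression, effective rate ≈ 89600 bytes/s.
Capacity = 1 × 1,000,000,000 = 1,000,000,000 bytes.
1,000,000,000 / effective rate ≈ 11160.71 s → 11,160 seconds.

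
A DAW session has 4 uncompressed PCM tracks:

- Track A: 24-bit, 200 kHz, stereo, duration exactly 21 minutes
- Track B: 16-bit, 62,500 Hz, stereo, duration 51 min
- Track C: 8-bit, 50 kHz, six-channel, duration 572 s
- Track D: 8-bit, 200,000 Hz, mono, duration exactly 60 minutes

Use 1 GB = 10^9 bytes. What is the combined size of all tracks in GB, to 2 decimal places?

Track A: exactly 21 minutes = 1,260 s; 200,000 × 1,260 × 3 × 2 = 1,512,000,000 bytes.
Track B: 51 min = 3,060 s; 62,500 × 3,060 × 2 × 2 = 765,000,000 bytes.
Track C: 50,000 × 572 × 1 × 6 = 171,600,000 bytes.
Track D: exactly 60 minutes = 3,600 s; 200,000 × 3,600 × 1 × 1 = 720,000,000 bytes.
Total = 3,168,600,000 bytes = 3.17 GB.

3.17 GB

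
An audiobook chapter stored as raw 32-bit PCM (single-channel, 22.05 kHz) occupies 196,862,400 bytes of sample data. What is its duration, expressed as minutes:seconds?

Byte rate = 22,050 × 4 × 1 = 88,200 bytes/s.
Duration = 196,862,400 / 88,200 = 2,232 s.
2,232 s = 37:12.

37:12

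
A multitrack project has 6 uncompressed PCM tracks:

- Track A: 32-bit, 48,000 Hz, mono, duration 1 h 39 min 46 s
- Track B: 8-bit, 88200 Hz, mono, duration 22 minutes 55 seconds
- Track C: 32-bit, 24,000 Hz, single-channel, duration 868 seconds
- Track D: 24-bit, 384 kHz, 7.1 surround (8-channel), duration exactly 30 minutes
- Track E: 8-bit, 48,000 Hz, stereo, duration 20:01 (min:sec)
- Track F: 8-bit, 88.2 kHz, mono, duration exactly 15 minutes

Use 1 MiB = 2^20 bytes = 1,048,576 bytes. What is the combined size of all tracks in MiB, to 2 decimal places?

Track A: 1 h 39 min 46 s = 5,986 s; 48,000 × 5,986 × 4 × 1 = 1,149,312,000 bytes.
Track B: 22 minutes 55 seconds = 1,375 s; 88,200 × 1,375 × 1 × 1 = 121,275,000 bytes.
Track C: 24,000 × 868 × 4 × 1 = 83,328,000 bytes.
Track D: exactly 30 minutes = 1,800 s; 384,000 × 1,800 × 3 × 8 = 16,588,800,000 bytes.
Track E: 20:01 (min:sec) = 1,201 s; 48,000 × 1,201 × 1 × 2 = 115,296,000 bytes.
Track F: exactly 15 minutes = 900 s; 88,200 × 900 × 1 × 1 = 79,380,000 bytes.
Total = 18,137,391,000 bytes = 17297.16 MiB.

17297.16 MiB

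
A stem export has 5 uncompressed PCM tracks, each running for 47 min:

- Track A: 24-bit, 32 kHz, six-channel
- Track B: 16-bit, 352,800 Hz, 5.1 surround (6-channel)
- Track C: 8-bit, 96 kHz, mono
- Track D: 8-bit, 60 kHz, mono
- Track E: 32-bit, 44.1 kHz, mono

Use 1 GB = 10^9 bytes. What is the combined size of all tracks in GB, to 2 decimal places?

47 min = 2,820 s.
Track A: 32,000 × 2,820 × 3 × 6 = 1,624,320,000 bytes.
Track B: 352,800 × 2,820 × 2 × 6 = 11,938,752,000 bytes.
Track C: 96,000 × 2,820 × 1 × 1 = 270,720,000 bytes.
Track D: 60,000 × 2,820 × 1 × 1 = 169,200,000 bytes.
Track E: 44,100 × 2,820 × 4 × 1 = 497,448,000 bytes.
Total = 14,500,440,000 bytes = 14.50 GB.

14.50 GB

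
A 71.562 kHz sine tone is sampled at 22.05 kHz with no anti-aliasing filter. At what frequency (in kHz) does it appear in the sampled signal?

5.412 kHz

Nyquist = 22,050/2 = 11,025 Hz; 71,562 Hz exceeds it.
Alias = |71,562 − 3×22,050| = |71,562 − 66,150| = 5,412 Hz = 5.412 kHz.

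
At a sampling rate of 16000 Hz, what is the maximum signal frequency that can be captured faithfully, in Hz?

8,000 Hz

Nyquist frequency = sample rate / 2 = 16,000 / 2 = 8,000 Hz.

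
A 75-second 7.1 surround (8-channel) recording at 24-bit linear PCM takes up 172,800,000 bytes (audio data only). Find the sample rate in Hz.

Bytes = sample_rate × seconds × bytes_per_sample × channels.
sample_rate = 172,800,000 / (75 × 3 × 8) = 172,800,000 / 1,800 = 96,000 Hz.

96,000 Hz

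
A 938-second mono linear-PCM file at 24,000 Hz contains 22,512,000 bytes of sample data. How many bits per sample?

Bytes per sample = 22,512,000 / (24,000 × 938 × 1) = 22,512,000 / 22,512,000 = 1.
Bit depth = 1 × 8 = 8 bits.

8 bits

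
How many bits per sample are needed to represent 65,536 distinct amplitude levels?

log2(65,536) = 16.

16 bits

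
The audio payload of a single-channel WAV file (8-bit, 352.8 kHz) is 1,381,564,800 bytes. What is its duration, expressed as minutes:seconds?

Byte rate = 352,800 × 1 × 1 = 352,800 bytes/s.
Duration = 1,381,564,800 / 352,800 = 3,916 s.
3,916 s = 65:16.

65:16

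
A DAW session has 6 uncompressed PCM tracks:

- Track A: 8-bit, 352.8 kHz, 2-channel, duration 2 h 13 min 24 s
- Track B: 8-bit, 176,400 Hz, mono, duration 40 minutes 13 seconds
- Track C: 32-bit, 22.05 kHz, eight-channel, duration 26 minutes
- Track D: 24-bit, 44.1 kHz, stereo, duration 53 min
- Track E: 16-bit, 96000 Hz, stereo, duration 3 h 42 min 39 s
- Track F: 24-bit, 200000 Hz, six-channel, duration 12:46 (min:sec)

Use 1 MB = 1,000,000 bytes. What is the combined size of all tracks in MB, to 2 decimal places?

15902.90 MB

Track A: 2 h 13 min 24 s = 8,004 s; 352,800 × 8,004 × 1 × 2 = 5,647,622,400 bytes.
Track B: 40 minutes 13 seconds = 2,413 s; 176,400 × 2,413 × 1 × 1 = 425,653,200 bytes.
Track C: 26 minutes = 1,560 s; 22,050 × 1,560 × 4 × 8 = 1,100,736,000 bytes.
Track D: 53 min = 3,180 s; 44,100 × 3,180 × 3 × 2 = 841,428,000 bytes.
Track E: 3 h 42 min 39 s = 13,359 s; 96,000 × 13,359 × 2 × 2 = 5,129,856,000 bytes.
Track F: 12:46 (min:sec) = 766 s; 200,000 × 766 × 3 × 6 = 2,757,600,000 bytes.
Total = 15,902,895,600 bytes = 15902.90 MB.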